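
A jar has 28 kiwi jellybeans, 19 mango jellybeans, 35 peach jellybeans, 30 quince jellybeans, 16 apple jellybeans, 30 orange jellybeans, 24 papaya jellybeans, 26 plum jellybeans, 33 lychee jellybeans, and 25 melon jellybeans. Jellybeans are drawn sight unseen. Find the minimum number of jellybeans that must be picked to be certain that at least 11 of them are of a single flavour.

The 10 flavours are the holes; the jellybeans drawn are the pigeons.
To avoid 11 of any one flavour, the worst case takes at most 10 of each flavour.
That gives 10 + 10 + 10 + 10 + 10 + 10 + 10 + 10 + 10 + 10 = 100 jellybeans with no flavour reaching 11.
The next jellybean forces some flavour to 11, so 100 + 1 = 101.

101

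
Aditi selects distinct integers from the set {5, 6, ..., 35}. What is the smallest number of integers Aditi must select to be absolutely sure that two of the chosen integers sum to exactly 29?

22

A set avoiding the sum 29 can contain at most one of each pair {x, 29−x}, plus the 11 elements whose complement lies outside the range.
The integers 15, …, 35 (21 of them) are such a set: any two sum to at least 15+16 = 31 > 29.
Any 22nd integer completes one of the 10 pairs, so 22 choices force a sum of 29.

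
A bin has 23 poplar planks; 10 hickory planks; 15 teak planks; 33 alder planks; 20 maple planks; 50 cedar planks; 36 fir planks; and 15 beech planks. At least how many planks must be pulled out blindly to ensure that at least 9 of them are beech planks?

196

In the worst case for collecting beech planks, every non-beech plank comes out first.
There are 23 + 10 + 15 + 33 + 20 + 50 + 36 = 187 non-beech planks altogether.
After those, each further plank must be beech, so 187 + 9 = 196 draws guarantee 9 beech planks.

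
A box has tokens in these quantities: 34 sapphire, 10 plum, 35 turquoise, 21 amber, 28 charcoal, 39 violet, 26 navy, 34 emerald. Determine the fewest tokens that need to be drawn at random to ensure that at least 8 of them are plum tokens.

In the worst case for collecting plum tokens, every non-plum token comes out first.
There are 34 + 35 + 21 + 28 + 39 + 26 + 34 = 217 non-plum tokens altogether.
After those, each further token must be plum, so 217 + 8 = 225 draws guarantee 8 plum tokens.

225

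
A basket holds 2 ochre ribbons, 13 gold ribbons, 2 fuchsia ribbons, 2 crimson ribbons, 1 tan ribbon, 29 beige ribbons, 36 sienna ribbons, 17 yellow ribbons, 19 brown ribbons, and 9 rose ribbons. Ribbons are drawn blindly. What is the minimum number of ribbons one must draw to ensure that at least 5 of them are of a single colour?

The 10 colours are the holes; the ribbons drawn are the pigeons.
To avoid 5 of any one colour, the worst case takes at most 4 of each colour, or every ribbon of a colour that has fewer than 4.
That gives 2 + 4 + 2 + 2 + 1 + 4 + 4 + 4 + 4 + 4 = 31 ribbons with no colour reaching 5.
The next ribbon forces some colour to 5, so 31 + 1 = 32.

32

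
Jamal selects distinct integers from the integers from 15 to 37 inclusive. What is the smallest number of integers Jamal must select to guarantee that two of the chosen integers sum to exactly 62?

A set avoiding the sum 62 can contain at most one of each pair {x, 62−x}, plus the 11 elements whose complement lies outside the range or equal to its own complement.
The integers 15, …, 31 (17 of them) are such a set: any two sum to at least 15+16 = 31 and at most 30+31 = 61 < 62.
Any 18th integer completes one of the 6 pairs, so 18 choices force a sum of 62.

18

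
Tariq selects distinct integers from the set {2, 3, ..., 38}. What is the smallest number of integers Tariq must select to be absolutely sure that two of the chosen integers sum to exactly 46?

A set avoiding the sum 46 can contain at most one of each pair {x, 46−x}, plus the 7 elements whose complement lies outside the range or equal to its own complement.
The integers 2, …, 23 (22 of them) are such a set: any two sum to at least 2+3 = 5 and at most 22+23 = 45 < 46.
By the pigeonhole principle, any 23rd integer completes one of the 15 pairs, so 23 choices force a sum of 46.

23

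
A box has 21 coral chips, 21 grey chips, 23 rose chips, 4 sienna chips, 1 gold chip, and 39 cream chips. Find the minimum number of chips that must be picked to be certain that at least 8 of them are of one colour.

The 6 colours are the holes; the chips drawn are the pigeons.
To avoid 8 of any one colour, the worst case takes at most 7 of each colour, or every chip of a colour that has fewer than 7.
That gives 7 + 7 + 7 + 4 + 1 + 7 = 33 chips with no colour reaching 8.
The next chip forces some colour to 8, so 33 + 1 = 34.

34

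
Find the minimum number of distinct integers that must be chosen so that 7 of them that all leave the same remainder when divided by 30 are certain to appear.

The 30 residue classes mod 30 are the pigeonholes.
With 180 integers one could put 6 in each residue class and have no class reach 7.
The 181st integer pushes some class to 7, so 30·6 + 1 = 181.

181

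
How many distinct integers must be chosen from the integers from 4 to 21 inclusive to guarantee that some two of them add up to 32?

14

A set avoiding the sum 32 can contain at most one of each pair {x, 32−x}, plus the 8 elements whose complement lies outside the range or equal to its own complement.
The integers 4, …, 16 (13 of them) are such a set: any two sum to at least 4+5 = 9 and at most 15+16 = 31 < 32.
Pigeonhole: any 14th integer completes one of the 5 pairs, so 14 choices force a sum of 32.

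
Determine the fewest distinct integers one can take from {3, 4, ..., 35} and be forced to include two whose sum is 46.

22

A set avoiding the sum 46 can contain at most one of each pair {x, 46−x}, plus the 9 elements whose complement lies outside the range or equal to its own complement.
The integers 3, …, 23 (21 of them) are such a set: any two sum to at least 3+4 = 7 and at most 22+23 = 45 < 46.
By the pigeonhole principle, any 22nd integer completes one of the 12 pairs, so 22 choices force a sum of 46.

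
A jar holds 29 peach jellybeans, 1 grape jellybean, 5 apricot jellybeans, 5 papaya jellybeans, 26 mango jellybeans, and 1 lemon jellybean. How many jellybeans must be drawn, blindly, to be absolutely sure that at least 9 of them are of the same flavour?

The 6 flavours are the holes; the jellybeans drawn are the pigeons.
To avoid 9 of any one flavour, the worst case takes at most 8 of each flavour, or every jellybean of a flavour that has fewer than 8.
That gives 8 + 1 + 5 + 5 + 8 + 1 = 28 jellybeans with no flavour reaching 9.
The next jellybean forces some flavour to 9, so 28 + 1 = 29.

29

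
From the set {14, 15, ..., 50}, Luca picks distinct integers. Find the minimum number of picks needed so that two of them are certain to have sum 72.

24

A set avoiding the sum 72 can contain at most one of each pair {x, 72−x}, plus the 9 elements whose complement lies outside the range or equal to its own complement.
The integers 14, …, 36 (23 of them) are such a set: any two sum to at least 14+15 = 29 and at most 35+36 = 71 < 72.
Any 24th integer completes one of the 14 pairs, so 24 choices force a sum of 72.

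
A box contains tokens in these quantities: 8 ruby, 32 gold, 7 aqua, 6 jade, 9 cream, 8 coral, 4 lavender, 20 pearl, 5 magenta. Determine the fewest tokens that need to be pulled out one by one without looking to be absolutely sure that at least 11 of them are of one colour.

By pigeonhole, put each drawn token into a box by colour. The largest draw with every box below 11 takes min(count, 10) from each colour; colours with fewer than 10 contribute all they have.
Σ min(cᵢ, 10) = 8 + 10 + 7 + 6 + 9 + 8 + 4 + 10 + 5 = 67.
Draw number 67 + 1 = 68 must push one box to 11.

68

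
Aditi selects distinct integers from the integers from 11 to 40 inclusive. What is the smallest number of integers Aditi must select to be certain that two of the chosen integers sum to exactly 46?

A set avoiding the sum 46 can contain at most one of each pair {x, 46−x}, plus the 6 elements whose complement lies outside the range or equal to its own complement.
The integers 23, …, 40 (18 of them) are such a set: any two sum to at least 23+24 = 47 > 46.
Any 19th integer completes one of the 12 pairs, so 19 choices force a sum of 46.

19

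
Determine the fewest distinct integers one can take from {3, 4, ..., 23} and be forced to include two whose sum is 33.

15

A set avoiding the sum 33 can contain at most one of each pair {x, 33−x}, plus the 7 elements whose complement lies outside the range.
The integers 3, …, 16 (14 of them) are such a set: any two sum to at least 3+4 = 7 and at most 15+16 = 31 < 33.
By the pigeonhole principle, any 15th integer completes one of the 7 pairs, so 15 choices force a sum of 33.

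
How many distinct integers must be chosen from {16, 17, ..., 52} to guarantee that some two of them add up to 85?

28

A set avoiding the sum 85 can contain at most one of each pair {x, 85−x}, plus the 17 elements whose complement lies outside the range.
The integers 16, …, 42 (27 of them) are such a set: any two sum to at least 16+17 = 33 and at most 41+42 = 83 < 85.
By pigeonhole, any 28th integer completes one of the 10 pairs, so 28 choices force a sum of 85.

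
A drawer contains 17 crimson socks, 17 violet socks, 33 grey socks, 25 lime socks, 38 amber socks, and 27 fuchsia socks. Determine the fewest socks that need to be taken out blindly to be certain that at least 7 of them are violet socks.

147

In the worst case for collecting violet socks, every non-violet sock comes out first.
There are 17 + 33 + 25 + 38 + 27 = 140 non-violet socks altogether.
After those, each further sock must be violet, so 140 + 7 = 147 draws guarantee 7 violet socks.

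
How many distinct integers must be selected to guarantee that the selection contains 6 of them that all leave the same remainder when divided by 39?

196

The 39 residue classes mod 39 are the pigeonholes.
With 195 integers one could put 5 in each residue class and have no class reach 6.
The 196th integer pushes some class to 6, so 39·5 + 1 = 196.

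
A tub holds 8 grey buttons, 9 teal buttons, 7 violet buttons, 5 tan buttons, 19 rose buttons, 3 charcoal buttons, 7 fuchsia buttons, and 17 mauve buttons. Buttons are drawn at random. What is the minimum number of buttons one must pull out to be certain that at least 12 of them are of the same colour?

The 8 colours are the holes; the buttons drawn are the pigeons.
To avoid 12 of any one colour, the worst case takes at most 11 of each colour, or every button of a colour that has fewer than 11.
That gives 8 + 9 + 7 + 5 + 11 + 3 + 7 + 11 = 61 buttons with no colour reaching 12.
The next button forces some colour to 12, so 61 + 1 = 62.

62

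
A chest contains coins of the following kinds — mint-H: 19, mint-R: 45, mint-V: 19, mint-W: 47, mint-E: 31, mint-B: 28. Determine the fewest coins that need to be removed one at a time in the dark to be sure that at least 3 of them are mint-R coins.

147

In the worst case for collecting mint-R coins, every non-mint-R coin comes out first.
There are 19 + 19 + 47 + 31 + 28 = 144 non-mint-R coins altogether.
After those, each further coin must be mint-R, so 144 + 3 = 147 draws guarantee 3 mint-R coins.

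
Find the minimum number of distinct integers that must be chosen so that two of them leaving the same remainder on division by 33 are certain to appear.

34

The 33 residue classes mod 33 are the pigeonholes.
With 33 integers one could put 1 in each residue class and have no class reach 2.
The 34th integer pushes some class to 2, so 33·1 + 1 = 34.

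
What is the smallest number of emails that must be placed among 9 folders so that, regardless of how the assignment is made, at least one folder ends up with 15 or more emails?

With 126 emails one could put exactly 14 in each of the 9 folders, and no folder would reach 15.
One more email must land in a folder that already has 14, giving it 15.
So 9 × 14 + 1 = 127 emails are required.

127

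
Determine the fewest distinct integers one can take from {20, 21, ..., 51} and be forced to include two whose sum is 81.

22

Two chosen integers sum to 81 exactly when both halves of some pair {x, 81−x} with 30 ≤ x ≤ 81−x ≤ 51 are chosen — 11 such pairs.
The remaining 10 elements (those with no distinct partner in range) can never complete a 81-sum, so the worst case takes all of them and one from each pair: 10 + 11 = 21.
The 22nd integer has to be the second member of some pair, so 21 + 1 = 22.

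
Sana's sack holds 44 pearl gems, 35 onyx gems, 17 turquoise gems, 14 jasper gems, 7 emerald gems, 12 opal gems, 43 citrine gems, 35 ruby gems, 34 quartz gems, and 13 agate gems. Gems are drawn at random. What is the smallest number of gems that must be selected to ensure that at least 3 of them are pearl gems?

213

In the worst case for collecting pearl gems, every non-pearl gem comes out first.
There are 35 + 17 + 14 + 7 + 12 + 43 + 35 + 34 + 13 = 210 non-pearl gems altogether.
After those, each further gem must be pearl, so 210 + 3 = 213 draws guarantee 3 pearl gems.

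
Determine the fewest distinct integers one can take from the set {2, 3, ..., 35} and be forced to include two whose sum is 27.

A set avoiding the sum 27 can contain at most one of each pair {x, 27−x}, plus the 10 elements whose complement lies outside the range.
The integers 14, …, 35 (22 of them) are such a set: any two sum to at least 14+15 = 29 > 27.
Any 23rd integer completes one of the 12 pairs, so 23 choices force a sum of 27.

23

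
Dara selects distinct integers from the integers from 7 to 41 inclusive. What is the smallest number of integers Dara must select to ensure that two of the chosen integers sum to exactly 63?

Group the elements by complementary pair {x, 63−x}: {22,41}, {23,40}, {24,39}, …, giving 10 two-element pairs and 15 integers whose partner 63−x falls outside [7,41].
By pigeonhole, treating each of those 25 groups as a pigeonhole, one can pick one integer per group — 25 integers — with no two summing to 63.
The 26th integer lands in an occupied pair, forcing a sum of 63.

26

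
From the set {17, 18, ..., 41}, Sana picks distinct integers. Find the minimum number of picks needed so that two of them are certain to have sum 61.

15

A set avoiding the sum 61 can contain at most one of each pair {x, 61−x}, plus the 3 elements whose complement lies outside the range.
The integers 17, …, 30 (14 of them) are such a set: any two sum to at least 17+18 = 35 and at most 29+30 = 59 < 61.
Any 15th integer completes one of the 11 pairs, so 15 choices force a sum of 61.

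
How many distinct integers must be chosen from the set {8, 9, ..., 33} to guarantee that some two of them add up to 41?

Two chosen integers sum to 41 exactly when both halves of some pair {x, 41−x} with 8 ≤ x ≤ 41−x ≤ 33 are chosen — 13 such pairs.
Every element belongs to one of those pairs, so the worst case picks one from each: 13 integers.
By the pigeonhole principle, the 14th integer has to be the second member of some pair, so 13 + 1 = 14.

14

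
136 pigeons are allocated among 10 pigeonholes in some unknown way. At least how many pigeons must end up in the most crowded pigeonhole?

By pigeonhole, the 10 pigeonholes are the holes and the 136 pigeons are the pigeons.
If every pigeonhole held at most 13 pigeons, the total would be at most 10 × 13 = 130, which is less than 136.
So some pigeonhole holds at least ⌈136/10⌉ = 14 pigeons.

14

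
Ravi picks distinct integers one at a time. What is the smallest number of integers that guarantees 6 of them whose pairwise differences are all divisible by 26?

131

Integers whose pairwise differences are multiples of 26 are exactly those sharing a remainder mod 26. By the pigeonhole principle, the 26 residue classes mod 26 are the pigeonholes.
With 130 integers one could put 5 in each residue class and have no class reach 6.
The 131st integer pushes some class to 6, so 26·5 + 1 = 131.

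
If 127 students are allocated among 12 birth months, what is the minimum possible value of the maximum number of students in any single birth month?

The 12 birth months are the holes and the 127 students are the pigeons.
If every birth month held at most 10 students, the total would be at most 12 × 10 = 120, which is less than 127.
So some birth month holds at least ⌈127/12⌉ = 11 students.

11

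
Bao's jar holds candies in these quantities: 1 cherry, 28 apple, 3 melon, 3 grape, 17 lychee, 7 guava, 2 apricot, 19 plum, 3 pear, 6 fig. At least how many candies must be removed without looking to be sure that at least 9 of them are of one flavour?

50

By the pigeonhole principle, put each drawn candy into a box by flavour. The largest draw with every box below 9 takes min(count, 8) from each flavour; flavours with fewer than 8 contribute all they have.
Σ min(cᵢ, 8) = 1 + 8 + 3 + 3 + 8 + 7 + 2 + 8 + 3 + 6 = 49.
Draw number 49 + 1 = 50 must push one box to 9.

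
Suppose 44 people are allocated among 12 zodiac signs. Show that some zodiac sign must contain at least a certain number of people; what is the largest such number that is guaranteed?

By the pigeonhole principle, the 12 zodiac signs are the holes and the 44 people are the pigeons.
If every zodiac sign held at most 3 people, the total would be at most 12 × 3 = 36, which is less than 44.
So some zodiac sign holds at least ⌈44/12⌉ = 4 people.

4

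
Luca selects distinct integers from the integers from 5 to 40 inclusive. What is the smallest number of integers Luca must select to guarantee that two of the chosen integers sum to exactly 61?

27

Two chosen integers sum to 61 exactly when both halves of some pair {x, 61−x} with 21 ≤ x ≤ 61−x ≤ 40 are chosen — 10 such pairs.
The remaining 16 elements (those with no distinct partner in range) can never complete a 61-sum, so the worst case takes all of them and one from each pair: 16 + 10 = 26.
The 27th integer has to be the second member of some pair, so 26 + 1 = 27.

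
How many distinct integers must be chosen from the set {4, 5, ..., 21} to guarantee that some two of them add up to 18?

Two chosen integers sum to 18 exactly when both halves of some pair {x, 18−x} with 4 ≤ x ≤ 18−x ≤ 14 are chosen — 5 such pairs.
The remaining 8 elements (those with no distinct partner in range) can never complete a 18-sum, so the worst case takes all of them and one from each pair: 8 + 5 = 13.
The 14th integer has to be the second member of some pair, so 13 + 1 = 14.

14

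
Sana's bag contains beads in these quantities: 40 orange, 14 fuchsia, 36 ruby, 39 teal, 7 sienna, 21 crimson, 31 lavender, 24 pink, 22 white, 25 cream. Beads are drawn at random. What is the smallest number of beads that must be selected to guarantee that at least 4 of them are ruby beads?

227

In the worst case for collecting ruby beads, every non-ruby bead comes out first.
There are 40 + 14 + 39 + 7 + 21 + 31 + 24 + 22 + 25 = 223 non-ruby beads altogether.
After those, each further bead must be ruby, so 223 + 4 = 227 draws guarantee 4 ruby beads.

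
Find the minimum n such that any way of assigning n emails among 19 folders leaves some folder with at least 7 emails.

With 114 emails one could put exactly 6 in each of the 19 folders, and no folder would reach 7.
One more email must land in a folder that already has 6, giving it 7.
So 19 × 6 + 1 = 115 emails are required.

115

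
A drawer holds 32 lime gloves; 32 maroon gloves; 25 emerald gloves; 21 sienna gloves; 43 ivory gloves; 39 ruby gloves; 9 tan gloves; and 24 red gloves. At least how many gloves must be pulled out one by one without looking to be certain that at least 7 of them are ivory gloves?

189

In the worst case for collecting ivory gloves, every non-ivory glove comes out first.
There are 32 + 32 + 25 + 21 + 39 + 9 + 24 = 182 non-ivory gloves altogether.
After those, each further glove must be ivory, so 182 + 7 = 189 draws guarantee 7 ivory gloves.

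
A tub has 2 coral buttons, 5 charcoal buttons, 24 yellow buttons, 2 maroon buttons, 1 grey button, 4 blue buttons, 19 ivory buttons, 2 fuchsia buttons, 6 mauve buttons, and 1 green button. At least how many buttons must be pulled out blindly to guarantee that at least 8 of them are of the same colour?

By the pigeonhole principle, the 10 colours are the holes; the buttons drawn are the pigeons.
To avoid 8 of any one colour, the worst case takes at most 7 of each colour, or every button of a colour that has fewer than 7.
That gives 2 + 5 + 7 + 2 + 1 + 4 + 7 + 2 + 6 + 1 = 37 buttons with no colour reaching 8.
The next button forces some colour to 8, so 37 + 1 = 38.

38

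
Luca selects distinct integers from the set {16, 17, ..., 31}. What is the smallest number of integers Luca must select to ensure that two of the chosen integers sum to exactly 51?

11

A set avoiding the sum 51 can contain at most one of each pair {x, 51−x}, plus the 4 elements whose complement lies outside the range.
The integers 16, …, 25 (10 of them) are such a set: any two sum to at least 16+17 = 33 and at most 24+25 = 49 < 51.
By pigeonhole, any 11th integer completes one of the 6 pairs, so 11 choices force a sum of 51.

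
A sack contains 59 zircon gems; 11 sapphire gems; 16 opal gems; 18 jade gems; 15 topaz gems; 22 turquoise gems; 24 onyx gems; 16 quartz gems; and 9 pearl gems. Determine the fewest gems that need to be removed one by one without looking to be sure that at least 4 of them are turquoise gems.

In the worst case for collecting turquoise gems, every non-turquoise gem comes out first.
There are 59 + 11 + 16 + 18 + 15 + 24 + 16 + 9 = 168 non-turquoise gems altogether.
After those, each further gem must be turquoise, so 168 + 4 = 172 draws guarantee 4 turquoise gems.

172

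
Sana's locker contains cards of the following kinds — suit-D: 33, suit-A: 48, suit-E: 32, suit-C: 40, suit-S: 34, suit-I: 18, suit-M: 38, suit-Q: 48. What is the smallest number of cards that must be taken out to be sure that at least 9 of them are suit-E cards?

In the worst case for collecting suit-E cards, every non-suit-E card comes out first.
There are 33 + 48 + 40 + 34 + 18 + 38 + 48 = 259 non-suit-E cards altogether.
After those, each further card must be suit-E, so 259 + 9 = 268 draws guarantee 9 suit-E cards.

268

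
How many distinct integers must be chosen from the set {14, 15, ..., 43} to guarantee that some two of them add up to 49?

20

A set avoiding the sum 49 can contain at most one of each pair {x, 49−x}, plus the 8 elements whose complement lies outside the range.
The integers 25, …, 43 (19 of them) are such a set: any two sum to at least 25+26 = 51 > 49.
Any 20th integer completes one of the 11 pairs, so 20 choices force a sum of 49.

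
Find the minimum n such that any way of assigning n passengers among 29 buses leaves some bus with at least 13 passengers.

With 348 passengers one could put exactly 12 in each of the 29 buses, and no bus would reach 13.
One more passenger must land in a bus that already has 12, giving it 13.
So 29 × 12 + 1 = 349 passengers are required.

349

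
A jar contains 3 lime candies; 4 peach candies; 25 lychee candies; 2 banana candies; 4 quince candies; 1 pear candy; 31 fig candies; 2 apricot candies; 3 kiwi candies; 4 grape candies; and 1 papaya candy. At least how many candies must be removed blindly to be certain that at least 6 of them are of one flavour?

An adversary could hand out at most 5 candies per flavour (9 flavours run out sooner): 3 + 4 + 5 + 2 + 4 + 1 + 5 + 2 + 3 + 4 + 1 = 34 candies and still no flavour has 6.
One more candy lands in a flavour already at 5, so 35 draws are enough and 34 are not.

35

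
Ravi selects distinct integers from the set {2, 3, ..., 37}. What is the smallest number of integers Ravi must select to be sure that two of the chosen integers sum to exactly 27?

25

A set avoiding the sum 27 can contain at most one of each pair {x, 27−x}, plus the 12 elements whose complement lies outside the range.
The integers 14, …, 37 (24 of them) are such a set: any two sum to at least 14+15 = 29 > 27.
Pigeonhole: any 25th integer completes one of the 12 pairs, so 25 choices force a sum of 27.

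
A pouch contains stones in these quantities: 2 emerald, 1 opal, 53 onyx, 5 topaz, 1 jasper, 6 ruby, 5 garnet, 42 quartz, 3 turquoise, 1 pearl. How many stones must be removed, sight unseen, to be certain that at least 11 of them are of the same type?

45

By the pigeonhole principle, put each drawn stone into a box by type. The largest draw with every box below 11 takes min(count, 10) from each type; types with fewer than 10 contribute all they have.
Σ min(cᵢ, 10) = 2 + 1 + 10 + 5 + 1 + 6 + 5 + 10 + 3 + 1 = 44.
Draw number 44 + 1 = 45 must push one box to 11.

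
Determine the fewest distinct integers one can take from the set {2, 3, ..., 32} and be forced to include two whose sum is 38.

A set avoiding the sum 38 can contain at most one of each pair {x, 38−x}, plus the 5 elements whose complement lies outside the range or equal to its own complement.
The integers 2, …, 19 (18 of them) are such a set: any two sum to at least 2+3 = 5 and at most 18+19 = 37 < 38.
Pigeonhole: any 19th integer completes one of the 13 pairs, so 19 choices force a sum of 38.

19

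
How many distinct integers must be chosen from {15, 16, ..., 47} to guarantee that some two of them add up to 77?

25

A set avoiding the sum 77 can contain at most one of each pair {x, 77−x}, plus the 15 elements whose complement lies outside the range.
The integers 15, …, 38 (24 of them) are such a set: any two sum to at least 15+16 = 31 and at most 37+38 = 75 < 77.
Any 25th integer completes one of the 9 pairs, so 25 choices force a sum of 77.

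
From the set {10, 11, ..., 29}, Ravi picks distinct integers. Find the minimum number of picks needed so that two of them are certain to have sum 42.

13

Group the elements by complementary pair {x, 42−x}: {13,29}, {14,28}, {15,27}, …, giving 8 two-element pairs, the single value 21 (it cannot pair with itself since the integers are distinct), and 3 integers whose partner 42−x falls outside [10,29].
Pigeonhole: treating each of those 12 groups as a pigeonhole, one can pick one integer per group — 12 integers — with no two summing to 42.
The 13th integer lands in an occupied pair, forcing a sum of 42.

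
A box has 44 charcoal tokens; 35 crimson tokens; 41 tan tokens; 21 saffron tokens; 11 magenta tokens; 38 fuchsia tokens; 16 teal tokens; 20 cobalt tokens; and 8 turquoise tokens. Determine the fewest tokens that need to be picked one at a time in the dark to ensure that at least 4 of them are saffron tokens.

In the worst case for collecting saffron tokens, every non-saffron token comes out first.
There are 44 + 35 + 41 + 11 + 38 + 16 + 20 + 8 = 213 non-saffron tokens altogether.
After those, each further token must be saffron, so 213 + 4 = 217 draws guarantee 4 saffron tokens.

217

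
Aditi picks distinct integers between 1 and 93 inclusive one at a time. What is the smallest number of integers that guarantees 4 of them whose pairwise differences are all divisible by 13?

40

Integers whose pairwise differences are multiples of 13 are exactly those sharing a remainder mod 13. The 13 residue classes mod 13 are the pigeonholes.
With 39 integers one could put 3 in each residue class and have no class reach 4.
The 40th integer pushes some class to 4, so 13·3 + 1 = 40.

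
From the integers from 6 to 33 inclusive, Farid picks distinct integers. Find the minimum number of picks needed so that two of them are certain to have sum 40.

Group the elements by complementary pair {x, 40−x}: {7,33}, {8,32}, {9,31}, …, giving 13 two-element pairs, the single value 20 (it cannot pair with itself since the integers are distinct), and 1 integer whose partner 40−x falls outside [6,33].
Pigeonhole: treating each of those 15 groups as a pigeonhole, one can pick one integer per group — 15 integers — with no two summing to 40.
The 16th integer lands in an occupied pair, forcing a sum of 40.

16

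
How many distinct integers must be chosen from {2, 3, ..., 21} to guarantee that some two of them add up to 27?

13

Two chosen integers sum to 27 exactly when both halves of some pair {x, 27−x} with 6 ≤ x ≤ 27−x ≤ 21 are chosen — 8 such pairs.
The remaining 4 elements (those with no distinct partner in range) can never complete a 27-sum, so the worst case takes all of them and one from each pair: 4 + 8 = 12.
The 13th integer has to be the second member of some pair, so 12 + 1 = 13.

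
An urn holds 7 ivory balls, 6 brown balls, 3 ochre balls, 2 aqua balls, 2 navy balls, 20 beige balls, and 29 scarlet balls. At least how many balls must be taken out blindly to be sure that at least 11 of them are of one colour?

41

Pigeonhole: the 7 colours are the holes; the balls drawn are the pigeons.
To avoid 11 of any one colour, the worst case takes at most 10 of each colour, or every ball of a colour that has fewer than 10.
That gives 7 + 6 + 3 + 2 + 2 + 10 + 10 = 40 balls with no colour reaching 11.
The next ball forces some colour to 11, so 40 + 1 = 41.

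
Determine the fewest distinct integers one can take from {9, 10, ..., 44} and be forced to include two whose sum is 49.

Two chosen integers sum to 49 exactly when both halves of some pair {x, 49−x} with 9 ≤ x ≤ 49−x ≤ 40 are chosen — 16 such pairs.
The remaining 4 elements (those with no distinct partner in range) can never complete a 49-sum, so the worst case takes all of them and one from each pair: 4 + 16 = 20.
The 21st integer has to be the second member of some pair, so 20 + 1 = 21.

21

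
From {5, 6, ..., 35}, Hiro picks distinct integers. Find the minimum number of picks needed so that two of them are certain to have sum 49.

Group the elements by complementary pair {x, 49−x}: {14,35}, {15,34}, {16,33}, …, giving 11 two-element pairs and 9 integers whose partner 49−x falls outside [5,35].
By the pigeonhole principle, treating each of those 20 groups as a pigeonhole, one can pick one integer per group — 20 integers — with no two summing to 49.
The 21st integer lands in an occupied pair, forcing a sum of 49.

21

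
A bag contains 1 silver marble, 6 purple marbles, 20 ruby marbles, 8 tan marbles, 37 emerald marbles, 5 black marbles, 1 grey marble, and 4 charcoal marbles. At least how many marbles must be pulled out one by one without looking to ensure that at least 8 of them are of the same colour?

39

An adversary could hand out at most 7 marbles per colour (5 colours run out sooner): 1 + 6 + 7 + 7 + 7 + 5 + 1 + 4 = 38 marbles and still no colour has 8.
One more marble lands in a colour already at 7, so 39 draws are enough and 38 are not.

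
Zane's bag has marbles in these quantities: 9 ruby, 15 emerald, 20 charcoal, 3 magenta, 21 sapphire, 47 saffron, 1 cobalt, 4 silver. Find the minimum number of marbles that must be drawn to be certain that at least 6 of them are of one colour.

34

The 8 colours are the holes; the marbles drawn are the pigeons.
To avoid 6 of any one colour, the worst case takes at most 5 of each colour, or every marble of a colour that has fewer than 5.
That gives 5 + 5 + 5 + 3 + 5 + 5 + 1 + 4 = 33 marbles with no colour reaching 6.
The next marble forces some colour to 6, so 33 + 1 = 34.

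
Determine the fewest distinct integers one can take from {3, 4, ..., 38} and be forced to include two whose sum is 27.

26

A set avoiding the sum 27 can contain at most one of each pair {x, 27−x}, plus the 14 elements whose complement lies outside the range.
The integers 14, …, 38 (25 of them) are such a set: any two sum to at least 14+15 = 29 > 27.
Pigeonhole: any 26th integer completes one of the 11 pairs, so 26 choices force a sum of 27.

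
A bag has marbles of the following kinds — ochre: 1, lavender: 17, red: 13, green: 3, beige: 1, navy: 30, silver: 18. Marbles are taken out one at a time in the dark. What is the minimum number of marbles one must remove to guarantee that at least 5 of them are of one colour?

Put each drawn marble into a box by colour. The largest draw with every box below 5 takes min(count, 4) from each colour; colours with fewer than 4 contribute all they have.
Σ min(cᵢ, 4) = 1 + 4 + 4 + 3 + 1 + 4 + 4 = 21.
Draw number 21 + 1 = 22 must push one box to 5.

22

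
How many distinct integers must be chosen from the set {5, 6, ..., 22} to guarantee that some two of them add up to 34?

Group the elements by complementary pair {x, 34−x}: {12,22}, {13,21}, {14,20}, …, giving 5 two-element pairs; the single value 17 (it cannot pair with itself since the integers are distinct); and 7 integers whose partner 34−x falls outside [5,22].
Treating each of those 13 groups as a pigeonhole, one can pick one integer per group — 13 integers — with no two summing to 34.
The 14th integer lands in an occupied pair, forcing a sum of 34.

14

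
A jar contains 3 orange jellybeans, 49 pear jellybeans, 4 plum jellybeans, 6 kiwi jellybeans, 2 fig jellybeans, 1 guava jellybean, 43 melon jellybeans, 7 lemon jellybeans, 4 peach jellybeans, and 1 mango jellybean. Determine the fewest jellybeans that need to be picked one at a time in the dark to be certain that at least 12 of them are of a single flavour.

51

An adversary could hand out at most 11 jellybeans per flavour (8 flavours run out sooner): 3 + 11 + 4 + 6 + 2 + 1 + 11 + 7 + 4 + 1 = 50 jellybeans and still no flavour has 12.
One more jellybean lands in a flavour already at 11, so 51 draws are enough and 50 are not.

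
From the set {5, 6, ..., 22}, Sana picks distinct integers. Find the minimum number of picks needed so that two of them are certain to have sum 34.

Two chosen integers sum to 34 exactly when both halves of some pair {x, 34−x} with 12 ≤ x ≤ 34−x ≤ 22 are chosen — 5 such pairs.
The remaining 8 elements (those with no distinct partner in range) can never complete a 34-sum, so the worst case takes all of them and one from each pair: 8 + 5 = 13.
The 14th integer has to be the second member of some pair, so 13 + 1 = 14.

14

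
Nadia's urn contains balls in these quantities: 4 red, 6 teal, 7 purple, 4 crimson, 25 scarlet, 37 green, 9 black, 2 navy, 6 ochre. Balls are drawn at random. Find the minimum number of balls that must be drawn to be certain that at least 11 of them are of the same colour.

The 9 colours are the holes; the balls drawn are the pigeons.
To avoid 11 of any one colour, the worst case takes at most 10 of each colour, or every ball of a colour that has fewer than 10.
That gives 4 + 6 + 7 + 4 + 10 + 10 + 9 + 2 + 6 = 58 balls with no colour reaching 11.
The next ball forces some colour to 11, so 58 + 1 = 59.

59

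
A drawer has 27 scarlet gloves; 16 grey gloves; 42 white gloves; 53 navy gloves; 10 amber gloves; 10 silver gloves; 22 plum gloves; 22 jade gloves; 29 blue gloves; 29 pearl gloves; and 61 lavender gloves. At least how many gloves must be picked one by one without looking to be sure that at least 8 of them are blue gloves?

300

In the worst case for collecting blue gloves, every non-blue glove comes out first.
There are 27 + 16 + 42 + 53 + 10 + 10 + 22 + 22 + 29 + 61 = 292 non-blue gloves altogether.
After those, each further glove must be blue, so 292 + 8 = 300 draws guarantee 8 blue gloves.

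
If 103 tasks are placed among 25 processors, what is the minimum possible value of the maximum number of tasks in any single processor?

The 25 processors are the holes and the 103 tasks are the pigeons.
If every processor held at most 4 tasks, the total would be at most 25 × 4 = 100, which is less than 103.
So some processor holds at least ⌈103/25⌉ = 5 tasks.

5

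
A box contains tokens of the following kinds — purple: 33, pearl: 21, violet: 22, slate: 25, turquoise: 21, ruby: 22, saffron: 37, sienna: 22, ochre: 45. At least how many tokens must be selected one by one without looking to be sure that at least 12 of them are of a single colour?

100

An adversary could hand out at most 11 tokens per colour: 11 + 11 + 11 + 11 + 11 + 11 + 11 + 11 + 11 = 99 tokens and still no colour has 12.
One more token lands in a colour already at 11, so 100 draws are enough and 99 are not.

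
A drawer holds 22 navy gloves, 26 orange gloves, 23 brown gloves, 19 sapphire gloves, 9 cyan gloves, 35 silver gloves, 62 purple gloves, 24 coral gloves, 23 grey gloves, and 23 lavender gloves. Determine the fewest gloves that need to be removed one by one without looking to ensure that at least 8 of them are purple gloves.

In the worst case for collecting purple gloves, every non-purple glove comes out first.
There are 22 + 26 + 23 + 19 + 9 + 35 + 24 + 23 + 23 = 204 non-purple gloves altogether.
After those, each further glove must be purple, so 204 + 8 = 212 draws guarantee 8 purple gloves.

212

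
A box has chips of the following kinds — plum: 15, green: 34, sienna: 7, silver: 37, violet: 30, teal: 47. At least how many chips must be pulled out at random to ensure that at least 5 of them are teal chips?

In the worst case for collecting teal chips, every non-teal chip comes out first.
There are 15 + 34 + 7 + 37 + 30 = 123 non-teal chips altogether.
After those, each further chip must be teal, so 123 + 5 = 128 draws guarantee 5 teal chips.

128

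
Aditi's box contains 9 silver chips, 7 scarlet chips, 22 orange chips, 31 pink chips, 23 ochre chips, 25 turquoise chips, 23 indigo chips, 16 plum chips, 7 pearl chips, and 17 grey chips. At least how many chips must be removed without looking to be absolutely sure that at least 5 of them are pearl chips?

In the worst case for collecting pearl chips, every non-pearl chip comes out first.
There are 9 + 7 + 22 + 31 + 23 + 25 + 23 + 16 + 17 = 173 non-pearl chips altogether.
After those, each further chip must be pearl, so 173 + 5 = 178 draws guarantee 5 pearl chips.

178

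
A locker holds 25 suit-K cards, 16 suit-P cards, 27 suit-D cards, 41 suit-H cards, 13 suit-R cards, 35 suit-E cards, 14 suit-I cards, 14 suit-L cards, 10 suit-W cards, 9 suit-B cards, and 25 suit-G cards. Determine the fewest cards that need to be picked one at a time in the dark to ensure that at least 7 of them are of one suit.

Pigeonhole: the 11 suits are the holes; the cards drawn are the pigeons.
To avoid 7 of any one suit, the worst case takes at most 6 of each suit.
That gives 6 + 6 + 6 + 6 + 6 + 6 + 6 + 6 + 6 + 6 + 6 = 66 cards with no suit reaching 7.
The next card forces some suit to 7, so 66 + 1 = 67.

67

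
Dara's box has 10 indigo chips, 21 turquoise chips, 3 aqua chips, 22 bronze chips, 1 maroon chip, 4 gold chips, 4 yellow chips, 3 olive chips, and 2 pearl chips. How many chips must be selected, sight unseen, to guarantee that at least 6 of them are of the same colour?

Put each drawn chip into a box by colour. The largest draw with every box below 6 takes min(count, 5) from each colour; colours with fewer than 5 contribute all they have.
Σ min(cᵢ, 5) = 5 + 5 + 3 + 5 + 1 + 4 + 4 + 3 + 2 = 32.
Draw number 32 + 1 = 33 must push one box to 6.

33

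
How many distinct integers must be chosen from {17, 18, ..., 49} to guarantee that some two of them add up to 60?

A set avoiding the sum 60 can contain at most one of each pair {x, 60−x}, plus the 7 elements whose complement lies outside the range or equal to its own complement.
The integers 30, …, 49 (20 of them) are such a set: any two sum to at least 30+31 = 61 > 60.
By the pigeonhole principle, any 21st integer completes one of the 13 pairs, so 21 choices force a sum of 60.

21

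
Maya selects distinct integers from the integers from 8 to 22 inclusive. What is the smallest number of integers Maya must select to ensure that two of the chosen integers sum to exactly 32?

Two chosen integers sum to 32 exactly when both halves of some pair {x, 32−x} with 10 ≤ x ≤ 32−x ≤ 22 are chosen — 6 such pairs.
The remaining 3 elements (those with no distinct partner in range) can never complete a 32-sum, so the worst case takes all of them and one from each pair: 3 + 6 = 9.
The 10th integer has to be the second member of some pair, so 9 + 1 = 10.

10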